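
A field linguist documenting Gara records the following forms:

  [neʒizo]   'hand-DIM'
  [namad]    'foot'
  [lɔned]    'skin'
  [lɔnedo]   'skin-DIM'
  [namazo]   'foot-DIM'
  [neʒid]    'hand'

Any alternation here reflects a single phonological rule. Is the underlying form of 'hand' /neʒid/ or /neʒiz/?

/neʒiz/

The stem for 'hand' ends in [d] in [neʒid] but [z] in [neʒizo].
Compare 'skin', with invariant [d] in [lɔned] and [lɔnedo]: an analysis with underlying /d/ and a rule producing [z] before the DIM suffix would wrongly predict alternation here too.
So /z/ is underlying, and a rule of word-final hardening — voiced fricatives become stops word-finally — gives [d].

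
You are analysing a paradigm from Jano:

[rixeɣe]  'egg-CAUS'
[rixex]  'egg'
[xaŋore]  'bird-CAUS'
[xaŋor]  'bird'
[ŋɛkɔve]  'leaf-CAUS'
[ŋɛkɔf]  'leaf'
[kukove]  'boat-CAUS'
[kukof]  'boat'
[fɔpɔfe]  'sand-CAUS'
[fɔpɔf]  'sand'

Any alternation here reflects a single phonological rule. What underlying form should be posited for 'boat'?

/kukov/

In [kukove] and [kukof] the final segment of 'boat' alternates: [v] ~ [f].
The stem 'sand' ([fɔpɔfe], [fɔpɔf]) shows [f] unchanged in both environments, so [f] cannot be basic with [v] derived before the CAUS suffix.
The alternation reflects word-final obstruent devoicing: voiced obstruents become voiceless word-finally. /v/ is underlying.
The underlying form of 'boat' is therefore /kukov/.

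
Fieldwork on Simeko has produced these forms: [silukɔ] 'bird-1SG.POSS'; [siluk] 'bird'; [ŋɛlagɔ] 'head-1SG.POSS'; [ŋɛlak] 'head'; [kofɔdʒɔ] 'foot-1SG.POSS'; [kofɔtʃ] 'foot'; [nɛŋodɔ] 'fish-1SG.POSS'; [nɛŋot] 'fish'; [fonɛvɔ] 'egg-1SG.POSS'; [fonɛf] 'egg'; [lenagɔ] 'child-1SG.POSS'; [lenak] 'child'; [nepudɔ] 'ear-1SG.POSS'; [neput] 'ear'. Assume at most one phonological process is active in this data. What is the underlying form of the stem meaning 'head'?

The root 'head' surfaces as [ŋɛlagɔ] and [ŋɛlak], with a stem-final [g] ~ [k] alternation.
Compare 'bird', with invariant [k] in [silukɔ] and [siluk]: an analysis with underlying /k/ and a rule producing [g] before the 1SG.POSS suffix would wrongly predict alternation here too.
Therefore /g/ is basic and [k] is derived by word-final obstruent devoicing (voiced obstruents become voiceless word-finally).

/ŋɛlag/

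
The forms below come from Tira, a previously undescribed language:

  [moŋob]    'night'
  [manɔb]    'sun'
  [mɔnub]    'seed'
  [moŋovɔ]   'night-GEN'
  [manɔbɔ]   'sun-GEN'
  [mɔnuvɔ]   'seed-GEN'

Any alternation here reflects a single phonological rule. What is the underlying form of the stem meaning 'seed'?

/mɔnuv/

'seed' shows [v] ~ [b] at the end of the stem ([mɔnuvɔ] vs [mɔnub]).
But 'sun' keeps [b] in both environments ([manɔbɔ], [manɔb]), so there is no rule changing /b/ to [v] before the GEN suffix.
The alternation reflects word-final hardening: voiced fricatives become stops word-finally. /v/ is underlying.
So 'seed' = /mɔnuv/.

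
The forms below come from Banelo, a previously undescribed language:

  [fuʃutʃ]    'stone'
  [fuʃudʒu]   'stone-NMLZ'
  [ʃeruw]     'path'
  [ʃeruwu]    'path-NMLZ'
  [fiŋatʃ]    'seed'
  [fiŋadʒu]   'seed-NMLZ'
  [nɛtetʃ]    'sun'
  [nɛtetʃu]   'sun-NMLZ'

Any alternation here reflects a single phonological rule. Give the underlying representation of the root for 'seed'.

/fiŋadʒ/

The root 'seed' surfaces as [fiŋatʃ] and [fiŋadʒu], with a stem-final [tʃ] ~ [dʒ] alternation.
The stem 'sun' ([nɛtetʃ], [nɛtetʃu]) shows [tʃ] unchanged in both environments, so [tʃ] cannot be basic with [dʒ] derived before the NMLZ suffix.
The underlying segment must be /dʒ/; voiced obstruents become voiceless word-finally, yielding [tʃ] there.
The underlying form of 'seed' is therefore /fiŋadʒ/.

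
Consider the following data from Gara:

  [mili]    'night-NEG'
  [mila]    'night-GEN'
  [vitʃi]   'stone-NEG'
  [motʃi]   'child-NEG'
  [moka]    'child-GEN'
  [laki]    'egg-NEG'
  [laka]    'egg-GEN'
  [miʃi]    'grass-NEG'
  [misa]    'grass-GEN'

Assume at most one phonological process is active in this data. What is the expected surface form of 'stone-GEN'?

The root 'child' surfaces as [motʃi] and [moka], with a stem-final [tʃ] ~ [k] alternation.
Compare 'egg', with invariant [k] in [laki] and [laka]: an analysis with underlying /k/ and a rule producing [tʃ] before the NEG suffix would wrongly predict alternation here too.
The alternation reflects depalatalization: palato-alveolar /tʃ/ and /ʃ/ become [k] and [s] when no front vowel follows. /tʃ/ is underlying.
From [vitʃi] the stem 'stone' is /vitʃ/; when no front vowel follows this yields [vika].

[vika]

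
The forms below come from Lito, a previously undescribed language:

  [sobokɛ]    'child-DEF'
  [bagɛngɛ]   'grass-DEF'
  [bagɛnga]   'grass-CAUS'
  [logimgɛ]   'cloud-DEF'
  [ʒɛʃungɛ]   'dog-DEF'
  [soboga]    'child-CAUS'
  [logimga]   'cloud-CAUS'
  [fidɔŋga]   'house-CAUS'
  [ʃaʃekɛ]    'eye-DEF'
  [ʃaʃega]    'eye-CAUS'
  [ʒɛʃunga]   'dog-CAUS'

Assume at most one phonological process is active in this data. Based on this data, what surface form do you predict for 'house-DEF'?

The DEF suffix surfaces as [-gɛ] and [-kɛ], depending on the final segment of the stem.
The CAUS suffix, which begins with [g], is invariant after every stem; so [g] is not altered by any rule here.
The DEF suffix is therefore /-kɛ/ underlyingly, with post-nasal voicing: voiceless stops become voiced after a nasal.
After 'house', which ends in a nasal, the suffix surfaces as [-gɛ], giving [fidɔŋgɛ].

[fidɔŋgɛ]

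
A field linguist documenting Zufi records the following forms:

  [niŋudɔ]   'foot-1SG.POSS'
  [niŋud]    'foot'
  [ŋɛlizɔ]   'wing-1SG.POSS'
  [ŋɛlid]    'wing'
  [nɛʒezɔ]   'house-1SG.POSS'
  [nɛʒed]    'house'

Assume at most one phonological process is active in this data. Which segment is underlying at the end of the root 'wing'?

/z/

The stem for 'wing' ends in [z] in [ŋɛlizɔ] but [d] in [ŋɛlid].
The stem 'foot' ([niŋudɔ], [niŋud]) shows [d] unchanged in both environments, so [d] cannot be basic with [z] derived before the 1SG.POSS suffix.
The underlying segment must be /z/; voiced fricatives become stops word-finally, yielding [d] there.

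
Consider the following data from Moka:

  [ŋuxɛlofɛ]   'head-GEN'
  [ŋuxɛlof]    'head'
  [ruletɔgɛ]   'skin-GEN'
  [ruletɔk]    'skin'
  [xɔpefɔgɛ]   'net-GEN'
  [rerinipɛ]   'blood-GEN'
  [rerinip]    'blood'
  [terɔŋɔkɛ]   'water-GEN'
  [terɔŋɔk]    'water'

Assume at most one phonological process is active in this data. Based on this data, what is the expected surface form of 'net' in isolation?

'skin' shows [g] ~ [k] at the end of the stem ([ruletɔgɛ] vs [ruletɔk]).
The stem 'water' ([terɔŋɔkɛ], [terɔŋɔk]) shows [k] unchanged in both environments, so [k] cannot be basic with [g] derived before the GEN suffix.
The alternation reflects word-final obstruent devoicing: voiced obstruents become voiceless word-finally. /g/ is underlying.
From [xɔpefɔgɛ] the stem 'net' is /xɔpefɔg/; word-finally this yields [xɔpefɔk].

[xɔpefɔk]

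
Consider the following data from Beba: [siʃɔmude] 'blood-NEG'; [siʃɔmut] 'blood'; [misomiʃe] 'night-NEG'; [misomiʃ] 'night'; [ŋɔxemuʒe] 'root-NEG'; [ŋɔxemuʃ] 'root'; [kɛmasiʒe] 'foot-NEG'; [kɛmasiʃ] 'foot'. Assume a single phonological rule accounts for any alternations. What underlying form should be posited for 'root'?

/ŋɔxemuʒ/

In [ŋɔxemuʒe] and [ŋɔxemuʃ] the final segment of 'root' alternates: [ʒ] ~ [ʃ].
Compare 'night', with invariant [ʃ] in [misomiʃe] and [misomiʃ]: an analysis with underlying /ʃ/ and a rule producing [ʒ] before the NEG suffix would wrongly predict alternation here too.
The underlying segment must be /ʒ/; voiced obstruents become voiceless word-finally, yielding [ʃ] there.
So 'root' = /ŋɔxemuʒ/.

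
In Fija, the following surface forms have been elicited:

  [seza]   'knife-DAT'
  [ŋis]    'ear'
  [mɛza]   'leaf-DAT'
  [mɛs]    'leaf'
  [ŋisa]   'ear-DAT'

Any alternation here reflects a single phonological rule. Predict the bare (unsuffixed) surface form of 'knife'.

The root 'leaf' surfaces as [mɛs] and [mɛza], with a stem-final [s] ~ [z] alternation.
The stem 'ear' ([ŋis], [ŋisa]) shows [s] unchanged in both environments, so [s] cannot be basic with [z] derived before the DAT suffix.
Therefore /z/ is basic and [s] is derived by word-final obstruent devoicing (voiced obstruents become voiceless word-finally).
From [seza] the stem 'knife' is /sez/; word-finally this yields [ses].

[ses]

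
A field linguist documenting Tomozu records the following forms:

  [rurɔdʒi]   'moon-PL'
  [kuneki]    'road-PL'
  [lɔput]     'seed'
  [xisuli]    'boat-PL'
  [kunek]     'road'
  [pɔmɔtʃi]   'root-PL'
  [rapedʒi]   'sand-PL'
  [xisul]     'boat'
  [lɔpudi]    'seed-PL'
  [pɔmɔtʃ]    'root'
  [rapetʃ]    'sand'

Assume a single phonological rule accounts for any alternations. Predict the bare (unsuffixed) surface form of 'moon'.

[rurɔtʃ]

The root 'sand' surfaces as [rapetʃ] and [rapedʒi], with a stem-final [tʃ] ~ [dʒ] alternation.
If /tʃ/ were underlying and a rule turned it into [dʒ] before the PL suffix, 'root' would also alternate; but it has [tʃ] in both [pɔmɔtʃ] and [pɔmɔtʃi].
The underlying segment must be /dʒ/; voiced obstruents become voiceless word-finally, yielding [tʃ] there.
From [rurɔdʒi] the stem 'moon' is /rurɔdʒ/; word-finally this yields [rurɔtʃ].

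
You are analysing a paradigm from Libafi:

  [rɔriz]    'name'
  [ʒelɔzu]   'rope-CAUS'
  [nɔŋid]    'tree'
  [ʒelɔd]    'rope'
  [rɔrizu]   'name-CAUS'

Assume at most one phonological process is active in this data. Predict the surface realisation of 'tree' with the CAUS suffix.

[nɔŋizu]

In [ʒelɔd] and [ʒelɔzu] the final segment of 'rope' alternates: [d] ~ [z].
Compare 'name', with invariant [z] in [rɔriz] and [rɔrizu]: an analysis with underlying /z/ and a rule producing [d] in isolation would wrongly predict alternation here too.
So /d/ is underlying, and a rule of intervocalic spirantization — voiced stops become fricatives between vowels — gives [z].
From [nɔŋid] the stem 'tree' is /nɔŋid/; between vowels this yields [nɔŋizu].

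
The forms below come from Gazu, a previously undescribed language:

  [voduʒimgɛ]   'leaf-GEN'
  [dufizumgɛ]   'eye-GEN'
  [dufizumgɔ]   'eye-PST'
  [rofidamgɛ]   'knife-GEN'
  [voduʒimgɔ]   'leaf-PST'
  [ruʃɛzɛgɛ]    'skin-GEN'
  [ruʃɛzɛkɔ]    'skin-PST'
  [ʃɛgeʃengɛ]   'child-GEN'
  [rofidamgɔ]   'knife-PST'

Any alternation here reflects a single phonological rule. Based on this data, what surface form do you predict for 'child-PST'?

[ʃɛgeʃengɔ]

The PST morpheme has two allomorphs, [-gɔ] and [-kɔ].
The GEN suffix, which begins with [g], is invariant after every stem; so [g] is not altered by any rule here.
The PST suffix is therefore /-kɔ/ underlyingly, with post-nasal voicing: voiceless stops become voiced after a nasal.
After 'child', which ends in a nasal, the suffix surfaces as [-gɔ], giving [ʃɛgeʃengɔ].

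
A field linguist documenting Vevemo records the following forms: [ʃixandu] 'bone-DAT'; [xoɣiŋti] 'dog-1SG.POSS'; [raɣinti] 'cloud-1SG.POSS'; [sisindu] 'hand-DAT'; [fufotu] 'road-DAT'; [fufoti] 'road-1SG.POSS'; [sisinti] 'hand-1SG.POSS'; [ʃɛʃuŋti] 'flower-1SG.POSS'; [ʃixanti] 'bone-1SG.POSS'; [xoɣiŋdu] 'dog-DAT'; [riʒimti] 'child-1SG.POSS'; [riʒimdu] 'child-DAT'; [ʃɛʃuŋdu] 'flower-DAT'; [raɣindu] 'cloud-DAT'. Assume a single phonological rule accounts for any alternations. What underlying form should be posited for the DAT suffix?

The DAT morpheme has two allomorphs, [-du] and [-tu].
By contrast the 1SG.POSS suffix keeps its initial [t] throughout — that segment must be underlying.
So the underlying form is /-du/, and voiced stops become voiceless after a vowel.

/-du/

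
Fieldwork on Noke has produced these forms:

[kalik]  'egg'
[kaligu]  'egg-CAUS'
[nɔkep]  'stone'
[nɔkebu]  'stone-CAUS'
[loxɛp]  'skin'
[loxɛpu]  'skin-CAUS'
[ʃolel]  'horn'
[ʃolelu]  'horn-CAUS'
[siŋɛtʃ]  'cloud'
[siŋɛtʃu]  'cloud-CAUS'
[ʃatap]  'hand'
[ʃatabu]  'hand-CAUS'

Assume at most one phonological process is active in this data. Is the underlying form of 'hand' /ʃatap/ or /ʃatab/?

'hand' shows [p] ~ [b] at the end of the stem ([ʃatap] vs [ʃatabu]).
But 'skin' keeps [p] in both environments ([loxɛp], [loxɛpu]), so there is no rule changing /p/ to [b] before the CAUS suffix.
The alternation reflects word-final obstruent devoicing: voiced obstruents become voiceless word-finally. /b/ is underlying.

/ʃatab/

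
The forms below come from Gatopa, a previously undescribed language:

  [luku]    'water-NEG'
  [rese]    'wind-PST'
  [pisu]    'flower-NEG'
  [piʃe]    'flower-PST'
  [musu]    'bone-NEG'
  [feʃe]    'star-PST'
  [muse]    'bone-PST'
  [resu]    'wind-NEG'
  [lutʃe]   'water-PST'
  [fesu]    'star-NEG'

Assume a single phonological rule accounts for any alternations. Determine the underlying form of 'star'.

'star' shows [ʃ] ~ [s] at the end of the stem ([feʃe] vs [fesu]).
But 'wind' keeps [s] in both environments ([rese], [resu]), so there is no rule changing /s/ to [ʃ] before the PST suffix.
The alternation reflects depalatalization: palato-alveolar /tʃ/ and /ʃ/ become [k] and [s] when no front vowel follows. /ʃ/ is underlying.

/feʃ/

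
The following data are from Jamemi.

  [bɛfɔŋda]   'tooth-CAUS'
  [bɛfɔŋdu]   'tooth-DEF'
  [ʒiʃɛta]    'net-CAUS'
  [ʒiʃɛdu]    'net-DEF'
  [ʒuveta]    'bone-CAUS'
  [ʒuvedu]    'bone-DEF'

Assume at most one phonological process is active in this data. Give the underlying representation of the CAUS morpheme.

The CAUS morpheme has two allomorphs, [-da] and [-ta].
By contrast the DEF suffix keeps its initial [d] throughout — that segment must be underlying.
So the underlying form is /-ta/, and voiceless stops become voiced after a nasal.

/-ta/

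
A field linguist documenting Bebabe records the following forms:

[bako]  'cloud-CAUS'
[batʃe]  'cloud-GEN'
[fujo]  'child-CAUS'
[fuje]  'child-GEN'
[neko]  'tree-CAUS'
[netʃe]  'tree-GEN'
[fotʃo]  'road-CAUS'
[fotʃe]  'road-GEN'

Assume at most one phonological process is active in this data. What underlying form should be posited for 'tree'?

The stem for 'tree' ends in [k] in [neko] but [tʃ] in [netʃe].
Compare 'road', with invariant [tʃ] in [fotʃo] and [fotʃe]: an analysis with underlying /tʃ/ and a rule producing [k] before the CAUS suffix would wrongly predict alternation here too.
So /k/ is underlying, and a rule of palatalization before a front vowel — /k/ becomes palato-alveolar [tʃ] before a front vowel — gives [tʃ].
The underlying form of 'tree' is therefore /nek/.

/nek/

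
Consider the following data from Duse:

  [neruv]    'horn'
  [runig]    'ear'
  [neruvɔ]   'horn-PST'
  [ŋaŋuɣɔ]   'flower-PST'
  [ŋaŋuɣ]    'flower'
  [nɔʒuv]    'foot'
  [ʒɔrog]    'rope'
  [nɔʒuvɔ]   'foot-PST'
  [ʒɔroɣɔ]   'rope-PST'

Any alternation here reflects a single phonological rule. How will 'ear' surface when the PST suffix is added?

'rope' shows [ɣ] ~ [g] at the end of the stem ([ʒɔroɣɔ] vs [ʒɔrog]).
Compare 'flower', with invariant [ɣ] in [ŋaŋuɣɔ] and [ŋaŋuɣ]: an analysis with underlying /ɣ/ and a rule producing [g] in isolation would wrongly predict alternation here too.
The underlying segment must be /g/; voiced stops become fricatives between vowels, yielding [ɣ] there.
From [runig] the stem 'ear' is /runig/; between vowels this yields [runiɣɔ].

[runiɣɔ]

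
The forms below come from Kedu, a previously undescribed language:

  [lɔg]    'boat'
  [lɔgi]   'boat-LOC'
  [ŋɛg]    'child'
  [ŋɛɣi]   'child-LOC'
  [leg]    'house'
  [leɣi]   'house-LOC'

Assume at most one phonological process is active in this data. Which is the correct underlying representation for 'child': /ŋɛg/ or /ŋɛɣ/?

/ŋɛɣ/

In [ŋɛg] and [ŋɛɣi] the final segment of 'child' alternates: [g] ~ [ɣ].
If /g/ were underlying and a rule turned it into [ɣ] before the LOC suffix, 'boat' would also alternate; but it has [g] in both [lɔg] and [lɔgi].
The alternation reflects word-final hardening: voiced fricatives become stops word-finally. /ɣ/ is underlying.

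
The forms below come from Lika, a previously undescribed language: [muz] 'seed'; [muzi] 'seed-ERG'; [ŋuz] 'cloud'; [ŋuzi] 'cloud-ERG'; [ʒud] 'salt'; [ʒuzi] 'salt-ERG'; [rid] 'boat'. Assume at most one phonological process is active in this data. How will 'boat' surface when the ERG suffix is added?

[rizi]

The root 'salt' surfaces as [ʒud] and [ʒuzi], with a stem-final [d] ~ [z] alternation.
If /z/ were underlying and a rule turned it into [d] in isolation, 'cloud' would also alternate; but it has [z] in both [ŋuz] and [ŋuzi].
So /d/ is underlying, and a rule of intervocalic spirantization — voiced stops become fricatives between vowels — gives [z].
The one attested form of 'boat', [rid], shows underlying /rid/. Applying the same rule between vowels gives [rizi].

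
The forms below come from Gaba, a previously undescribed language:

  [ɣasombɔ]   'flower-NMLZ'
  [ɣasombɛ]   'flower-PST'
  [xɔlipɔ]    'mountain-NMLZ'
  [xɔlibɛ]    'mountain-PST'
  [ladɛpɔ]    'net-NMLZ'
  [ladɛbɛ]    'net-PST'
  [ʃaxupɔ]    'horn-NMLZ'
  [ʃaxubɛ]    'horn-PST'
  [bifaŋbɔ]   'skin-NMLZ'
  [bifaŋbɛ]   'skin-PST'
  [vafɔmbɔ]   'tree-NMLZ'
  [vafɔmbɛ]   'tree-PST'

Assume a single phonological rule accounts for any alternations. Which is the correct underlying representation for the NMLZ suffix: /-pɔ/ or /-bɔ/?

/-pɔ/

The NMLZ suffix surfaces as [-bɔ] and [-pɔ], depending on the final segment of the stem.
By contrast the PST suffix keeps its initial [b] throughout — that segment must be underlying.
So the underlying form is /-pɔ/, and voiceless stops become voiced after a nasal.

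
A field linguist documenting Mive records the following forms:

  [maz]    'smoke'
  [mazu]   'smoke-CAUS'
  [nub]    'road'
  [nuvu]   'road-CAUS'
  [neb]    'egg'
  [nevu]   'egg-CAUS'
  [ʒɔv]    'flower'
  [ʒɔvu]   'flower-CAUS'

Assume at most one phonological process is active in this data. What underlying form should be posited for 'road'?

The stem for 'road' ends in [b] in [nub] but [v] in [nuvu].
If /v/ were underlying and a rule turned it into [b] in isolation, 'flower' would also alternate; but it has [v] in both [ʒɔv] and [ʒɔvu].
Therefore /b/ is basic and [v] is derived by intervocalic spirantization (voiced stops become fricatives between vowels).
The underlying form of 'road' is therefore /nub/.

/nub/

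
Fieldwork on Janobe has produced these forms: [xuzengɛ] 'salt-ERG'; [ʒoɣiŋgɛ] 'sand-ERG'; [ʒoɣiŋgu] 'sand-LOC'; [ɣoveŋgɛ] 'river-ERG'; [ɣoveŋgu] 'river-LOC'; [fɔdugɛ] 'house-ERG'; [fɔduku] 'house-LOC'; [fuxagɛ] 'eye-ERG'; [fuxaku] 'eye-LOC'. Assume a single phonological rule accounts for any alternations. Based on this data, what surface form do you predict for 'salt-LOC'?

[xuzengu]

The LOC suffix surfaces as [-gu] and [-ku], depending on the final segment of the stem.
The ERG suffix, which begins with [g], is invariant after every stem; so [g] is not altered by any rule here.
The LOC suffix is therefore /-ku/ underlyingly, with post-nasal voicing: voiceless stops become voiced after a nasal.
After 'salt', which ends in a nasal, the suffix surfaces as [-gu], giving [xuzengu].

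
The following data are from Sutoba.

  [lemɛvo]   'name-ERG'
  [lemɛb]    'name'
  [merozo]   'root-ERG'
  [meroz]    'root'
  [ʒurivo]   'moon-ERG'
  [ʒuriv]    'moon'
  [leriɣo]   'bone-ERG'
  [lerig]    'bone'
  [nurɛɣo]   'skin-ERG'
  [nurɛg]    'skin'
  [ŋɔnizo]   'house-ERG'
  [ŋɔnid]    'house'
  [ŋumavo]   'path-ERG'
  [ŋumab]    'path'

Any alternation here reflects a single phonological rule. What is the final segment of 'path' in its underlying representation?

/b/

The stem for 'path' ends in [v] in [ŋumavo] but [b] in [ŋumab].
If /v/ were underlying and a rule turned it into [b] in isolation, 'moon' would also alternate; but it has [v] in both [ʒurivo] and [ʒuriv].
The alternation reflects intervocalic spirantization: voiced stops become fricatives between vowels. /b/ is underlying.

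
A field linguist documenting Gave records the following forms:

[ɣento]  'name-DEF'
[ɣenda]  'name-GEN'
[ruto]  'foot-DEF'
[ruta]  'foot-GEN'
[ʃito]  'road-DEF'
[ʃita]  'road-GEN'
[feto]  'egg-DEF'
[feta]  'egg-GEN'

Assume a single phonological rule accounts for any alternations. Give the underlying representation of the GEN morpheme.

/-da/

The GEN morpheme has two allomorphs, [-da] and [-ta].
The DEF suffix, which begins with [t], is invariant after every stem; so [t] is not altered by any rule here.
So the underlying form is /-da/, and voiced stops become voiceless after a vowel.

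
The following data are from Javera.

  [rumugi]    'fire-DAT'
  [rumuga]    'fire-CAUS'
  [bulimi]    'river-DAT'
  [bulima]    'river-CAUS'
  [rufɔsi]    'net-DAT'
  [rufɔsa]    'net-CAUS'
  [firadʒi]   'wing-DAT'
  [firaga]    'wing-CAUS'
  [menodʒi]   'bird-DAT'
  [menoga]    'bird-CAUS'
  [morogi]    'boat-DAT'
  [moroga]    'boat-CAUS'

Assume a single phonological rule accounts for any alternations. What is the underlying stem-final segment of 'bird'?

The root 'bird' surfaces as [menodʒi] and [menoga], with a stem-final [dʒ] ~ [g] alternation.
Compare 'boat', with invariant [g] in [morogi] and [moroga]: an analysis with underlying /g/ and a rule producing [dʒ] before the DAT suffix would wrongly predict alternation here too.
Therefore /dʒ/ is basic and [g] is derived by depalatalization (palato-alveolar /dʒ/ becomes [g] when no front vowel follows).

/dʒ/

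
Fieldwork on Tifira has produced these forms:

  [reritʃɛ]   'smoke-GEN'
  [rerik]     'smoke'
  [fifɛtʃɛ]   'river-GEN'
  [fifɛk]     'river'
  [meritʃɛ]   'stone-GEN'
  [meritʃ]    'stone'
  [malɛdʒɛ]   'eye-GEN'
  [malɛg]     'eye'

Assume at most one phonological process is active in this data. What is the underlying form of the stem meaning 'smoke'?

/rerik/

The stem for 'smoke' ends in [tʃ] in [reritʃɛ] but [k] in [rerik].
If /tʃ/ were underlying and a rule turned it into [k] in isolation, 'stone' would also alternate; but it has [tʃ] in both [meritʃɛ] and [meritʃ].
So /k/ is underlying, and a rule of palatalization before a front vowel — /k/ and /g/ become palato-alveolar [tʃ] and [dʒ] before a front vowel — gives [tʃ].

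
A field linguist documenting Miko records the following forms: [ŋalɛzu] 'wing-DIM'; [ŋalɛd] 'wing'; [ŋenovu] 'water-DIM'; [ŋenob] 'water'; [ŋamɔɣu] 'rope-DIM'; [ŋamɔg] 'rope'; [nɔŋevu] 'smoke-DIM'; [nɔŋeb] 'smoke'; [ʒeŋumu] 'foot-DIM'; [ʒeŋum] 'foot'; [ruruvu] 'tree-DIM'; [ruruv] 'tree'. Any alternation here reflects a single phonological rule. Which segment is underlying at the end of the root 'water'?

/b/

'water' shows [v] ~ [b] at the end of the stem ([ŋenovu] vs [ŋenob]).
If /v/ were underlying and a rule turned it into [b] in isolation, 'tree' would also alternate; but it has [v] in both [ruruvu] and [ruruv].
The underlying segment must be /b/; voiced stops become fricatives between vowels, yielding [v] there.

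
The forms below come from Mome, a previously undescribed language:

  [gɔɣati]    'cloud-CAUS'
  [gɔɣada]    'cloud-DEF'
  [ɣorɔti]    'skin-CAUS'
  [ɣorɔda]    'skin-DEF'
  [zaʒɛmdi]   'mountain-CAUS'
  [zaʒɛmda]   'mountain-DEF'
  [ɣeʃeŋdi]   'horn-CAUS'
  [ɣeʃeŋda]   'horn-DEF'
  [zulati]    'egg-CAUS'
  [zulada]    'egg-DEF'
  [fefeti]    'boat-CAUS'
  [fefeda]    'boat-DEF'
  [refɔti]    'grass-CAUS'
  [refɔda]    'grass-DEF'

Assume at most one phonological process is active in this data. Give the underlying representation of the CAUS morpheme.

The CAUS morpheme has two allomorphs, [-di] and [-ti].
By contrast the DEF suffix keeps its initial [d] throughout — that segment must be underlying.
So the underlying form is /-ti/, and voiceless stops become voiced after a nasal.

/-ti/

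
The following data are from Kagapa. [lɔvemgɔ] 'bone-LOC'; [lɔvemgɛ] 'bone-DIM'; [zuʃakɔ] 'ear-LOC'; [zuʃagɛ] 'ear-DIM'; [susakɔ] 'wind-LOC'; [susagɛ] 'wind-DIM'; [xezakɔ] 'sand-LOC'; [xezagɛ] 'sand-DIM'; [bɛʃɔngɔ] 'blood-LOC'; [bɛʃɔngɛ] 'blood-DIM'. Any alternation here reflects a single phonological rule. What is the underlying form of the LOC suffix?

The LOC morpheme has two allomorphs, [-gɔ] and [-kɔ].
The DIM suffix, which begins with [g], is invariant after every stem; so [g] is not altered by any rule here.
The LOC suffix is therefore /-kɔ/ underlyingly, with post-nasal voicing: voiceless stops become voiced after a nasal.

/-kɔ/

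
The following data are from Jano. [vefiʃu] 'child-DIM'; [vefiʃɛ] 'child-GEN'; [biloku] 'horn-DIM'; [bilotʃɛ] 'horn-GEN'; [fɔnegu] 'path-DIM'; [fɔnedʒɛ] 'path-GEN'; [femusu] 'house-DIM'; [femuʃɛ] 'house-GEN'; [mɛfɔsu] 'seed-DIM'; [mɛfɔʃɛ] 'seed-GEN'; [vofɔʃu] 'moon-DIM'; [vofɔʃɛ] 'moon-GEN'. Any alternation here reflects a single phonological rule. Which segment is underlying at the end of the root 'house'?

/s/

The root 'house' surfaces as [femusu] and [femuʃɛ], with a stem-final [s] ~ [ʃ] alternation.
But 'moon' keeps [ʃ] in both environments ([vofɔʃu], [vofɔʃɛ]), so there is no rule changing /ʃ/ to [s] before the DIM suffix.
Therefore /s/ is basic and [ʃ] is derived by palatalization before a front vowel (/k/, /g/ and /s/ become palato-alveolar [tʃ], [dʒ] and [ʃ] before a front vowel).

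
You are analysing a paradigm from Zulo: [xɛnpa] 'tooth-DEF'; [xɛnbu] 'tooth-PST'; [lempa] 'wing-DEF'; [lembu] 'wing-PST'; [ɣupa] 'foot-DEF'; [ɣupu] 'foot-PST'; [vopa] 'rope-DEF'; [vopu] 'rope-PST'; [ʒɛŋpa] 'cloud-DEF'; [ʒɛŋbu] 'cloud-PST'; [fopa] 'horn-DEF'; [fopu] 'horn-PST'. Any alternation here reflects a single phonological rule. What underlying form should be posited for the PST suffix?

/-bu/

The PST suffix surfaces as [-bu] and [-pu], depending on the final segment of the stem.
The DEF suffix, which begins with [p], is invariant after every stem; so [p] is not altered by any rule here.
The PST suffix is therefore /-bu/ underlyingly, with post-vocalic devoicing: voiced stops become voiceless after a vowel.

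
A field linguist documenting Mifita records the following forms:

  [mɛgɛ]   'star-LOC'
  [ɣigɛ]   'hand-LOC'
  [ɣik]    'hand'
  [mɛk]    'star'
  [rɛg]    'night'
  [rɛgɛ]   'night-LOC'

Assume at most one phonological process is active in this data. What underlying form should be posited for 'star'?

/mɛk/

The root 'star' surfaces as [mɛk] and [mɛgɛ], with a stem-final [k] ~ [g] alternation.
But 'night' keeps [g] in both environments ([rɛg], [rɛgɛ]), so there is no rule changing /g/ to [k] in isolation.
The underlying segment must be /k/; voiceless stops become voiced between vowels, yielding [g] there.
So 'star' = /mɛk/.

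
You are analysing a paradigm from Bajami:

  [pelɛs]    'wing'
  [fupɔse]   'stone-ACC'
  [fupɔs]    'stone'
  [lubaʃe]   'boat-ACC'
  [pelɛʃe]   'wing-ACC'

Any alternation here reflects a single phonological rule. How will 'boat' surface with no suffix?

[lubas]

In [pelɛs] and [pelɛʃe] the final segment of 'wing' alternates: [s] ~ [ʃ].
The stem 'stone' ([fupɔs], [fupɔse]) shows [s] unchanged in both environments, so [s] cannot be basic with [ʃ] derived before the ACC suffix.
The alternation reflects depalatalization: palato-alveolar /ʃ/ becomes [s] when no front vowel follows. /ʃ/ is underlying.
From [lubaʃe] the stem 'boat' is /lubaʃ/; when no front vowel follows this yields [lubas].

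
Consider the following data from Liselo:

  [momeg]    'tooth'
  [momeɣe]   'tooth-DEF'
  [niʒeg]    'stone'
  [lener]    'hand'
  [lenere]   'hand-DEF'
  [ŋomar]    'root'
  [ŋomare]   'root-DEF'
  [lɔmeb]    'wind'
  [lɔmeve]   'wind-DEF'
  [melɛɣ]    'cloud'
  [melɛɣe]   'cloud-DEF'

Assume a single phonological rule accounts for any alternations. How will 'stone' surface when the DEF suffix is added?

[niʒeɣe]

'tooth' shows [g] ~ [ɣ] at the end of the stem ([momeg] vs [momeɣe]).
The stem 'cloud' ([melɛɣ], [melɛɣe]) shows [ɣ] unchanged in both environments, so [ɣ] cannot be basic with [g] derived in isolation.
The underlying segment must be /g/; voiced stops become fricatives between vowels, yielding [ɣ] there.
From [niʒeg] the stem 'stone' is /niʒeg/; between vowels this yields [niʒeɣe].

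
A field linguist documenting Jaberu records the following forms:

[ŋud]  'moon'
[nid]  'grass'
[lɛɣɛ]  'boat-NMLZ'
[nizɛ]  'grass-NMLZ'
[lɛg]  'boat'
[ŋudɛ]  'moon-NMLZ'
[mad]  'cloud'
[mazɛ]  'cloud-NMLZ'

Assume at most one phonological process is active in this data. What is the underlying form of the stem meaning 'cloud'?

/maz/

'cloud' shows [z] ~ [d] at the end of the stem ([mazɛ] vs [mad]).
The stem 'moon' ([ŋudɛ], [ŋud]) shows [d] unchanged in both environments, so [d] cannot be basic with [z] derived before the NMLZ suffix.
The underlying segment must be /z/; voiced fricatives become stops word-finally, yielding [d] there.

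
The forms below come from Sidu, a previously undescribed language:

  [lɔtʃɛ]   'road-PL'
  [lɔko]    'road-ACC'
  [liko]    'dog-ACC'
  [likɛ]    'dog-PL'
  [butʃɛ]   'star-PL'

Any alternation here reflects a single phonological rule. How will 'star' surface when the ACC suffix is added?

In [lɔko] and [lɔtʃɛ] the final segment of 'road' alternates: [k] ~ [tʃ].
Compare 'dog', with invariant [k] in [liko] and [likɛ]: an analysis with underlying /k/ and a rule producing [tʃ] before the PL suffix would wrongly predict alternation here too.
Therefore /tʃ/ is basic and [k] is derived by depalatalization (palato-alveolar /tʃ/ becomes [k] when no front vowel follows).
The one attested form of 'star', [butʃɛ], shows underlying /butʃ/. Applying the same rule when no front vowel follows gives [buko].

[buko]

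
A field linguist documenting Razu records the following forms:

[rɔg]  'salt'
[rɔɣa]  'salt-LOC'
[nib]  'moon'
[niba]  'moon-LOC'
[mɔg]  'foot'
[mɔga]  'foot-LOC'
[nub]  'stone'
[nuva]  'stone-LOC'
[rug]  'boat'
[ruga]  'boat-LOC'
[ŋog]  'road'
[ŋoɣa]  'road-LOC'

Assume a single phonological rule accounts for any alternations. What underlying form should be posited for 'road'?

/ŋoɣ/

The stem for 'road' ends in [g] in [ŋog] but [ɣ] in [ŋoɣa].
Compare 'foot', with invariant [g] in [mɔg] and [mɔga]: an analysis with underlying /g/ and a rule producing [ɣ] before the LOC suffix would wrongly predict alternation here too.
So /ɣ/ is underlying, and a rule of word-final hardening — voiced fricatives become stops word-finally — gives [g].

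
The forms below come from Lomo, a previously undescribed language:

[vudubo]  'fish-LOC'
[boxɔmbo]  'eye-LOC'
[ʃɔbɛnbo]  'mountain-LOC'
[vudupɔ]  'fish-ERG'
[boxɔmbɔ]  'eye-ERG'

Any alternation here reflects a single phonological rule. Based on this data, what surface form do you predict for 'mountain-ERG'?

The ERG morpheme has two allomorphs, [-bɔ] and [-pɔ].
The LOC suffix, which begins with [b], is invariant after every stem; so [b] is not altered by any rule here.
The ERG suffix is therefore /-pɔ/ underlyingly, with post-nasal voicing: voiceless stops become voiced after a nasal.
After 'mountain', which ends in a nasal, the suffix surfaces as [-bɔ], giving [ʃɔbɛnbɔ].

[ʃɔbɛnbɔ]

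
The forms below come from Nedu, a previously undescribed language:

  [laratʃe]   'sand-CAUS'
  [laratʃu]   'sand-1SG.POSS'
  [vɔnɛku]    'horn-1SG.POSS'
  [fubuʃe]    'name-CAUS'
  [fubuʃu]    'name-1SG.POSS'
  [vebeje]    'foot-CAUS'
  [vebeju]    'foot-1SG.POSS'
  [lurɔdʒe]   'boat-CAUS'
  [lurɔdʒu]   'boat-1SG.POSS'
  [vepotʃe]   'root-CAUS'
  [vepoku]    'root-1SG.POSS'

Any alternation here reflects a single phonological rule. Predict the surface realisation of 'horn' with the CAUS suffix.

The root 'root' surfaces as [vepotʃe] and [vepoku], with a stem-final [tʃ] ~ [k] alternation.
Compare 'sand', with invariant [tʃ] in [laratʃe] and [laratʃu]: an analysis with underlying /tʃ/ and a rule producing [k] before the 1SG.POSS suffix would wrongly predict alternation here too.
Therefore /k/ is basic and [tʃ] is derived by palatalization before a front vowel (/k/ becomes palato-alveolar [tʃ] before a front vowel).
The one attested form of 'horn', [vɔnɛku], shows underlying /vɔnɛk/. Applying the same rule before a front vowel gives [vɔnɛtʃe].

[vɔnɛtʃe]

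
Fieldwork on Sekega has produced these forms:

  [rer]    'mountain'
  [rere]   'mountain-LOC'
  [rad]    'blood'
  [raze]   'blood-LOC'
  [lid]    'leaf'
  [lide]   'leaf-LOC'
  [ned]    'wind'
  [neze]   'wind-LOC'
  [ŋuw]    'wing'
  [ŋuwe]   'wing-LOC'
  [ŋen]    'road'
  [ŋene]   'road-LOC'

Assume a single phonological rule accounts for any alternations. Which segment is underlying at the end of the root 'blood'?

The stem for 'blood' ends in [d] in [rad] but [z] in [raze].
The stem 'leaf' ([lid], [lide]) shows [d] unchanged in both environments, so [d] cannot be basic with [z] derived before the LOC suffix.
So /z/ is underlying, and a rule of word-final hardening — voiced fricatives become stops word-finally — gives [d].

/z/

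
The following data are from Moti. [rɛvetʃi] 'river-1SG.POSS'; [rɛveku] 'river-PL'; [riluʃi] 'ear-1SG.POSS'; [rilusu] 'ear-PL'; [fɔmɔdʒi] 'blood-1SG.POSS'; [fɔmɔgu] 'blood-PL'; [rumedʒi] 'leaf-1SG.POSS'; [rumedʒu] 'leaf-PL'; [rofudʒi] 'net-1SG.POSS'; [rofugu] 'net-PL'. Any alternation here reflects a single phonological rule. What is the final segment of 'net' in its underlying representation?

/g/

The root 'net' surfaces as [rofudʒi] and [rofugu], with a stem-final [dʒ] ~ [g] alternation.
If /dʒ/ were underlying and a rule turned it into [g] before the PL suffix, 'leaf' would also alternate; but it has [dʒ] in both [rumedʒi] and [rumedʒu].
So /g/ is underlying, and a rule of palatalization before a front vowel — /k/, /g/ and /s/ become palato-alveolar [tʃ], [dʒ] and [ʃ] before a front vowel — gives [dʒ].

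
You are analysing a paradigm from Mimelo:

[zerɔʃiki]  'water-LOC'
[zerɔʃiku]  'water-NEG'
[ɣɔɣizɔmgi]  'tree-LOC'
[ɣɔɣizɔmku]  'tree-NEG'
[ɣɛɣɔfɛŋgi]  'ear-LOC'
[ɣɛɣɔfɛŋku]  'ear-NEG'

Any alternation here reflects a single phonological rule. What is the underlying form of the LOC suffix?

The LOC morpheme has two allomorphs, [-gi] and [-ki].
The NEG suffix, which begins with [k], is invariant after every stem; so [k] is not altered by any rule here.
The LOC suffix is therefore /-gi/ underlyingly, with post-vocalic devoicing: voiced stops become voiceless after a vowel.

/-gi/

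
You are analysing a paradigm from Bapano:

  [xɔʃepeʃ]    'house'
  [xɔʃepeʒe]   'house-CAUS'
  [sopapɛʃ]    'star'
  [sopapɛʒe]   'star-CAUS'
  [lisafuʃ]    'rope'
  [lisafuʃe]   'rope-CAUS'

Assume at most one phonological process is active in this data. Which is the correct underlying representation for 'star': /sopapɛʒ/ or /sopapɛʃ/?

/sopapɛʒ/

In [sopapɛʃ] and [sopapɛʒe] the final segment of 'star' alternates: [ʃ] ~ [ʒ].
If /ʃ/ were underlying and a rule turned it into [ʒ] before the CAUS suffix, 'rope' would also alternate; but it has [ʃ] in both [lisafuʃ] and [lisafuʃe].
So /ʒ/ is underlying, and a rule of word-final obstruent devoicing — voiced obstruents become voiceless word-finally — gives [ʃ].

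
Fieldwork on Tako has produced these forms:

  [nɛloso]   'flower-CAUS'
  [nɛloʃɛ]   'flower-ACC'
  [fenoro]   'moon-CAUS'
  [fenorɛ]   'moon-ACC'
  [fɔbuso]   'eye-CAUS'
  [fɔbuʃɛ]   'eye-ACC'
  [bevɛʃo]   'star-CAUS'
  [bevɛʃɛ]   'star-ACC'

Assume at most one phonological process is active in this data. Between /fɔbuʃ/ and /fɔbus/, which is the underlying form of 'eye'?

In [fɔbuso] and [fɔbuʃɛ] the final segment of 'eye' alternates: [s] ~ [ʃ].
The stem 'star' ([bevɛʃo], [bevɛʃɛ]) shows [ʃ] unchanged in both environments, so [ʃ] cannot be basic with [s] derived before the CAUS suffix.
So /s/ is underlying, and a rule of palatalization before a front vowel — /s/ becomes palato-alveolar [ʃ] before a front vowel — gives [ʃ].

/fɔbus/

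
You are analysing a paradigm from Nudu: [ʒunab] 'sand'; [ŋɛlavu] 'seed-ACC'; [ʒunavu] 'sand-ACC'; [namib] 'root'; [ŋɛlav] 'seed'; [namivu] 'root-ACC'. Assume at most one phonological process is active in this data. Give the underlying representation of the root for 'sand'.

The root 'sand' surfaces as [ʒunavu] and [ʒunab], with a stem-final [v] ~ [b] alternation.
But 'seed' keeps [v] in both environments ([ŋɛlavu], [ŋɛlav]), so there is no rule changing /v/ to [b] in isolation.
So /b/ is underlying, and a rule of intervocalic spirantization — voiced stops become fricatives between vowels — gives [v].

/ʒunab/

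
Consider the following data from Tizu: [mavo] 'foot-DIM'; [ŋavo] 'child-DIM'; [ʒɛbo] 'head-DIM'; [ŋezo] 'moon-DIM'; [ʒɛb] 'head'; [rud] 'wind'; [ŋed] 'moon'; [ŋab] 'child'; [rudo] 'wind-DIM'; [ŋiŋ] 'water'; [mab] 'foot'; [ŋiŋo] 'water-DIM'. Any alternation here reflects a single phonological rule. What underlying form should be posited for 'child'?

/ŋav/

The root 'child' surfaces as [ŋab] and [ŋavo], with a stem-final [b] ~ [v] alternation.
Compare 'head', with invariant [b] in [ʒɛb] and [ʒɛbo]: an analysis with underlying /b/ and a rule producing [v] before the DIM suffix would wrongly predict alternation here too.
So /v/ is underlying, and a rule of word-final hardening — voiced fricatives become stops word-finally — gives [b].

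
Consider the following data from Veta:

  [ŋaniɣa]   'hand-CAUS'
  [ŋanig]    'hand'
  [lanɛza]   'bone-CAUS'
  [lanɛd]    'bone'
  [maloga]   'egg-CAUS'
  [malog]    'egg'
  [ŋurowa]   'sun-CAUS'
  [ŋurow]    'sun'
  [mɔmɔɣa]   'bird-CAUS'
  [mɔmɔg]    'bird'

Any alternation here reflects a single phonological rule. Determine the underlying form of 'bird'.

'bird' shows [ɣ] ~ [g] at the end of the stem ([mɔmɔɣa] vs [mɔmɔg]).
But 'egg' keeps [g] in both environments ([maloga], [malog]), so there is no rule changing /g/ to [ɣ] before the CAUS suffix.
The underlying segment must be /ɣ/; voiced fricatives become stops word-finally, yielding [g] there.

/mɔmɔɣ/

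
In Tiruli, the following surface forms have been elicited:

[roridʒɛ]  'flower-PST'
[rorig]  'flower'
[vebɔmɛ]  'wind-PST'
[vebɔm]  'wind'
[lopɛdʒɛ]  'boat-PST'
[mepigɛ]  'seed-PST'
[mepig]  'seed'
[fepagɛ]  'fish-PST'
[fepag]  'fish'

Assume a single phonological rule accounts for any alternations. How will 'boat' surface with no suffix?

In [roridʒɛ] and [rorig] the final segment of 'flower' alternates: [dʒ] ~ [g].
If /g/ were underlying and a rule turned it into [dʒ] before the PST suffix, 'fish' would also alternate; but it has [g] in both [fepagɛ] and [fepag].
The underlying segment must be /dʒ/; palato-alveolar /dʒ/ becomes [g] when no front vowel follows, yielding [g] there.
The one attested form of 'boat', [lopɛdʒɛ], shows underlying /lopɛdʒ/. Applying the same rule when no front vowel follows gives [lopɛg].

[lopɛg]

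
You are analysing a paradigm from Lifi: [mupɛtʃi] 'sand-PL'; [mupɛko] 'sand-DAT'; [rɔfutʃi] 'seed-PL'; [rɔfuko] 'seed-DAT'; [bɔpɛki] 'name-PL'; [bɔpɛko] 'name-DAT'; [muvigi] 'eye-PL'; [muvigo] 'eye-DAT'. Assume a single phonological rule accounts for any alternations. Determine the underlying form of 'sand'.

'sand' shows [tʃ] ~ [k] at the end of the stem ([mupɛtʃi] vs [mupɛko]).
Compare 'name', with invariant [k] in [bɔpɛki] and [bɔpɛko]: an analysis with underlying /k/ and a rule producing [tʃ] before the PL suffix would wrongly predict alternation here too.
The underlying segment must be /tʃ/; palato-alveolar /tʃ/ becomes [k] when no front vowel follows, yielding [k] there.
The underlying form of 'sand' is therefore /mupɛtʃ/.

/mupɛtʃ/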